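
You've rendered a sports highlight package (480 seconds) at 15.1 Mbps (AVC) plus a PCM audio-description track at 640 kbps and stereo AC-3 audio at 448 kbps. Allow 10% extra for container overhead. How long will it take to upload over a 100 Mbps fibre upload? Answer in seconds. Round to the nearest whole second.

85 seconds

Audio total: 640 + 448 = 1088 kbps = 1.088 Mbps.
Total bitrate: 16.188 Mbps.
File: 16.188 Mbps × 480 s = 7770.2 Mb.
With 10% container overhead: ×1.10. → 8547.3 Mb.
At 100 Mbps: 8547.3 / 100 = 85.5 s ≈ 85.5 seconds.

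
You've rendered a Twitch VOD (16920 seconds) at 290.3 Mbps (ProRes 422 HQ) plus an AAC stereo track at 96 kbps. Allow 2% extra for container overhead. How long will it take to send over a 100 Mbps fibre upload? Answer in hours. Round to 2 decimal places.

13.92 hours

Audio: 96 kbps = 0.096 Mbps.
Total bitrate: 290.396 Mbps.
File: 290.396 Mbps × 16920 s = 4913500.3 Mb.
With 2% container overhead: ×1.02. → 5011770.3 Mb.
At 100 Mbps: 5011770.3 / 100 = 50117.7 s ≈ 13.9 hours.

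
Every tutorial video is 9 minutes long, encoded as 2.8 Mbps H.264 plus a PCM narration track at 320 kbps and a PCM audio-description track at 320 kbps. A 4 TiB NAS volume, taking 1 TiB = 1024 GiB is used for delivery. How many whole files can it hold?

18940

9 min = 540 s
Audio total: 320 + 320 = 640 kbps = 0.640 Mbps.
Total bitrate: 3.440 Mbps.
Per item: 3.440 Mbps × 540 s = 1,858 Mb = 232.2 MB.
Capacity: 4 TiB = 35,184,372 Mb; 18940.77 items → 18940 complete.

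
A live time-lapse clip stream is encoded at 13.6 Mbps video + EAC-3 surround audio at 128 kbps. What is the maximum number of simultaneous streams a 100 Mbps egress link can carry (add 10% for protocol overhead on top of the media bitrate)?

Audio: 128 kbps = 0.128 Mbps.
Per-viewer media rate: 13.728 Mbps.
On the wire with 10% overhead: 15.101 Mbps.
100 Mbps = 100.0 Mbps; 100.0 / 15.101 = 6.62 → 6 viewers.

6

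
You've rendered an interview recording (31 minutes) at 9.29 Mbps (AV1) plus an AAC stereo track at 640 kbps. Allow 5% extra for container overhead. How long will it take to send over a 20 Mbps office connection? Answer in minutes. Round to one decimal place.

16.2 minutes

31 min = 1860 s
Audio: 640 kbps = 0.640 Mbps.
Total bitrate: 9.930 Mbps.
File: 9.930 Mbps × 1860 s = 18469.8 Mb.
With 5% container overhead: ×1.05. → 19393.3 Mb.
At 20 Mbps: 19393.3 / 20 = 969.7 s ≈ 16.2 minutes.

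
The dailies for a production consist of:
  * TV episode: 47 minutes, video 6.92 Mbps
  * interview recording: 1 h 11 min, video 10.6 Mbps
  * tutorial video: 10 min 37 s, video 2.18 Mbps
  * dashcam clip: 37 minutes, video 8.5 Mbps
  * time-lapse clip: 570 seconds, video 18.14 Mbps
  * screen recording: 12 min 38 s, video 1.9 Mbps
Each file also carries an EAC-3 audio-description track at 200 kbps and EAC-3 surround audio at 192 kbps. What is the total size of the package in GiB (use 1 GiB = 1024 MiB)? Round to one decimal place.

11.8 GiB

Audio total: 200 + 192 = 392 kbps = 0.392 Mbps.
TV episode: 7.312 Mbps × 2820 s = 20619.8 Mb
interview recording: 10.992 Mbps × 4260 s = 46825.9 Mb
tutorial video: 2.572 Mbps × 637 s = 1638.4 Mb
dashcam clip: 8.892 Mbps × 2220 s = 19740.2 Mb
time-lapse clip: 18.532 Mbps × 570 s = 10563.2 Mb
screen recording: 2.292 Mbps × 758 s = 1737.3 Mb
Total: 101124.9 Mb = 12640.6 MB.
= 11.77 GiB.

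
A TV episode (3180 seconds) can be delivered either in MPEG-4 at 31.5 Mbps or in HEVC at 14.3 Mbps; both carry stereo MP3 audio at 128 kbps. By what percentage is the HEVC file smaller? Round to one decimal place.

54.4%

Audio: 128 kbps = 0.128 Mbps.
MPEG-4: 31.628 Mbps × 3180 s = 100577.0 Mb = 12.572 GB.
HEVC: 14.428 Mbps × 3180 s = 45881.0 Mb = 5.735 GB.
Reduction: (1 − 5.735/12.572) × 100 = 54.38%.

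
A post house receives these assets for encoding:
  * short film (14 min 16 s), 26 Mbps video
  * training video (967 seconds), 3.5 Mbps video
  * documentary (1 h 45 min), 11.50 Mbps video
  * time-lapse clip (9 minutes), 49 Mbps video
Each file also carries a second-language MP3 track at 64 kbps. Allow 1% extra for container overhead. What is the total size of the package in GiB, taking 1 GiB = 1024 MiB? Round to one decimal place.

14.7 GiB

Audio: 64 kbps = 0.064 Mbps.
short film: 26.064 Mbps × 856 s × 1.01 = 22533.9 Mb
training video: 3.564 Mbps × 967 s × 1.01 = 3480.9 Mb
documentary: 11.564 Mbps × 6300 s × 1.01 = 73581.7 Mb
time-lapse clip: 49.064 Mbps × 540 s × 1.01 = 26759.5 Mb
Total: 126356.0 Mb = 15794.5 MB.
= 14.71 GiB.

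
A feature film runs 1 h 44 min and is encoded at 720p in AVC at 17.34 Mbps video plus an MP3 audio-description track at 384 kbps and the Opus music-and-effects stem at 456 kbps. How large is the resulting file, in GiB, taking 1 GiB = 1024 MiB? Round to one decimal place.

1 h 44 min = 104 min = 6240 s
Audio total: 384 + 456 = 840 kbps = 0.840 Mbps.
Total bitrate: 17.34 + 0.840 = 18.180 Mbps.
Stream data: 18.180 Mbps × 6240 s = 113443.2 Mb.
113,443 Mb = 14,180,400,000 bytes ÷ 1,073,741,824 = 13.21 GiB.

13.2 GiB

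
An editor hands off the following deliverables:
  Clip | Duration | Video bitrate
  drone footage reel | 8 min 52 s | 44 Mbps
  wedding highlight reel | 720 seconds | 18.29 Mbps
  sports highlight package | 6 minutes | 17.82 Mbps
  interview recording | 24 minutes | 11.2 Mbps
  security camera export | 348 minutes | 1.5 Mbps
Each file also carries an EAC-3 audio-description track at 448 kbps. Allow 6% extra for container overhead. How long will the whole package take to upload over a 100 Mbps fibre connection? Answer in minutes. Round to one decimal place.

Audio: 448 kbps = 0.448 Mbps.
drone footage reel: 44.448 Mbps × 532 s × 1.06 = 25065.1 Mb
wedding highlight reel: 18.738 Mbps × 720 s × 1.06 = 14300.8 Mb
sports highlight package: 18.268 Mbps × 360 s × 1.06 = 6971.1 Mb
interview recording: 11.648 Mbps × 1440 s × 1.06 = 17779.5 Mb
security camera export: 1.948 Mbps × 20880 s × 1.06 = 43114.7 Mb
Total: 107231.2 Mb = 13403.9 MB.
At 100 Mbps: 107231.2 / 100 = 1072 s ≈ 17.9 minutes.

17.9 minutes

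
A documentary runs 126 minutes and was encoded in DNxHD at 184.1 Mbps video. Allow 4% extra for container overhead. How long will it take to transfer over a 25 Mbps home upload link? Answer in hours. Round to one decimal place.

126 min = 7560 s
File: 184.100 Mbps × 7560 s = 1391796.0 Mb.
With 4% container overhead: ×1.04. → 1447467.8 Mb.
At 25 Mbps: 1447467.8 / 25 = 57898.7 s ≈ 16.1 hours.

16.1 hours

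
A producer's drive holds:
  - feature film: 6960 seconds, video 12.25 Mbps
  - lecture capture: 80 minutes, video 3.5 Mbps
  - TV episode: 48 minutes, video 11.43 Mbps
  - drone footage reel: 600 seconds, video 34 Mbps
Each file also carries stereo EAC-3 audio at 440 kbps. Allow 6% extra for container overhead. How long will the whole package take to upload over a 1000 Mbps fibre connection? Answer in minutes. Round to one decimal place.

Audio: 440 kbps = 0.440 Mbps.
feature film: 12.690 Mbps × 6960 s × 1.06 = 93621.7 Mb
lecture capture: 3.940 Mbps × 4800 s × 1.06 = 20046.7 Mb
TV episode: 11.870 Mbps × 2880 s × 1.06 = 36236.7 Mb
drone footage reel: 34.440 Mbps × 600 s × 1.06 = 21903.8 Mb
Total: 171809.0 Mb = 21476.1 MB.
At 1000 Mbps: 171809.0 / 1000 = 172 s ≈ 2.86 minutes.

2.9 minutes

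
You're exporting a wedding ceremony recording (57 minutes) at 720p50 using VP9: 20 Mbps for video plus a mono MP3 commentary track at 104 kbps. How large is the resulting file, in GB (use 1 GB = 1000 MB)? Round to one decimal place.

57 min = 3420 s
Audio: 104 kbps = 0.104 Mbps.
Total bitrate: 20 + 0.104 = 20.104 Mbps.
Stream data: 20.104 Mbps × 3420 s = 68755.7 Mb.
68,756 Mb ÷ 8 = 8,594 MB → 8.594 GB.

8.6 GB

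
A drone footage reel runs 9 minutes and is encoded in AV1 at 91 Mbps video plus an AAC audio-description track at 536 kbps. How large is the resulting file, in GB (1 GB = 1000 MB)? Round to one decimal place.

9 min = 540 s
Audio: 536 kbps = 0.536 Mbps.
Total bitrate: 91 + 0.536 = 91.536 Mbps.
Stream data: 91.536 Mbps × 540 s = 49429.4 Mb.
49,429 Mb ÷ 8 = 6,179 MB → 6.179 GB.

6.2 GB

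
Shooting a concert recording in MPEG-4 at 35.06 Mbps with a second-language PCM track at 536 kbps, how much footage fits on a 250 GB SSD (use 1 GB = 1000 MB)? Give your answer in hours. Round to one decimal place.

15.6 hours

Audio: 536 kbps = 0.536 Mbps.
Total bitrate: 35.06 + 0.536 = 35.596 Mbps.
Capacity: 250 GB = 2,000,000 Mb.
Recording time: 2,000,000 / 35.596 = 56,186 s ≈ 15.6 hours.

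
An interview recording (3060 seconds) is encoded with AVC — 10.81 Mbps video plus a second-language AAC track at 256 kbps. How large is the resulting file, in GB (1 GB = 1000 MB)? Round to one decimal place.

4.2 GB

Audio: 256 kbps = 0.256 Mbps.
Total bitrate: 10.81 + 0.256 = 11.066 Mbps.
Stream data: 11.066 Mbps × 3060 s = 33862.0 Mb.
33,862 Mb ÷ 8 = 4,233 MB → 4.233 GB.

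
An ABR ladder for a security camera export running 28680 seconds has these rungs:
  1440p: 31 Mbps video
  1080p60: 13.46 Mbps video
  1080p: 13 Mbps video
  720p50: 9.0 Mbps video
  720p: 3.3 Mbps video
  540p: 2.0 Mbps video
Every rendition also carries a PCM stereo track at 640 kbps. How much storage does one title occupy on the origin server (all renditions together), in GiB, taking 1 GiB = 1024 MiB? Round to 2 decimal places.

252.41 GiB

Audio: 640 kbps = 0.640 Mbps.
Sum of rendition bitrates: (31+0.640) + (13.46+0.640) + (13+0.640) + (9.0+0.640) + (3.3+0.640) + (2.0+0.640) = 75.600 Mbps.
× 28680 s = 2,168,208 Mb = 271,026 MB = 252.4 GiB.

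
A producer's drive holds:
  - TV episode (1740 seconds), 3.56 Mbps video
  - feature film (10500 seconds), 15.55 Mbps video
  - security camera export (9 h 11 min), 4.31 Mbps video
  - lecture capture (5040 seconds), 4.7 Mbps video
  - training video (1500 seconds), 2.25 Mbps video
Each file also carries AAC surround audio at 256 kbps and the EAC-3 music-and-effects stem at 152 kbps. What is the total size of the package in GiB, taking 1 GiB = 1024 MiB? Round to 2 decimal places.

41.93 GiB

Audio total: 256 + 152 = 408 kbps = 0.408 Mbps.
TV episode: 3.968 Mbps × 1740 s = 6904.3 Mb
feature film: 15.958 Mbps × 10500 s = 167559.0 Mb
security camera export: 4.718 Mbps × 33060 s = 155977.1 Mb
lecture capture: 5.108 Mbps × 5040 s = 25744.3 Mb
training video: 2.658 Mbps × 1500 s = 3987.0 Mb
Total: 360171.7 Mb = 45021.5 MB.
= 41.93 GiB.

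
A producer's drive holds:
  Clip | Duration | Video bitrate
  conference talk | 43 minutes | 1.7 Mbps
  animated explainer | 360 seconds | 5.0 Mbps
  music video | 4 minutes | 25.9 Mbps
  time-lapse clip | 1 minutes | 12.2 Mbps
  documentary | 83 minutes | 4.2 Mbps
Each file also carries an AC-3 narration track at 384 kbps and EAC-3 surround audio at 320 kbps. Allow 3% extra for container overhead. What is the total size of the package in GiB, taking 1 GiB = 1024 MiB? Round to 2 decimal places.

Audio total: 384 + 320 = 704 kbps = 0.704 Mbps.
conference talk: 2.404 Mbps × 2580 s × 1.03 = 6388.4 Mb
animated explainer: 5.704 Mbps × 360 s × 1.03 = 2115.0 Mb
music video: 26.604 Mbps × 240 s × 1.03 = 6576.5 Mb
time-lapse clip: 12.904 Mbps × 60 s × 1.03 = 797.5 Mb
documentary: 4.904 Mbps × 4980 s × 1.03 = 25154.6 Mb
Total: 41032.0 Mb = 5129.0 MB.
= 4.777 GiB.

4.78 GiB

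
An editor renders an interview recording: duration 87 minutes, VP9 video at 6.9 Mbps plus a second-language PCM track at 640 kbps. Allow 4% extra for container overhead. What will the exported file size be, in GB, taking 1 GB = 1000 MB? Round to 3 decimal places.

87 min = 5220 s
Audio: 640 kbps = 0.640 Mbps.
Total bitrate: 6.9 + 0.640 = 7.540 Mbps.
Stream data: 7.540 Mbps × 5220 s = 39358.8 Mb.
With 4% container overhead: ×1.04.
40,933 Mb ÷ 8 = 5,117 MB → 5.117 GB.

5.117 GB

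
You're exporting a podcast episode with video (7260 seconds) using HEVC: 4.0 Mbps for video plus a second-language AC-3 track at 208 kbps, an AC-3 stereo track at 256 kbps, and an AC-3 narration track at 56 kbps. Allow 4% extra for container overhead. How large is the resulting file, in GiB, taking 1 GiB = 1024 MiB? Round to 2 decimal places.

3.97 GiB

Audio total: 208 + 256 + 56 = 520 kbps = 0.520 Mbps.
Total bitrate: 4.0 + 0.520 = 4.520 Mbps.
Stream data: 4.520 Mbps × 7260 s = 32815.2 Mb.
With 4% container overhead: ×1.04.
34,128 Mb = 4,265,976,000 bytes ÷ 1,073,741,824 = 3.973 GiB.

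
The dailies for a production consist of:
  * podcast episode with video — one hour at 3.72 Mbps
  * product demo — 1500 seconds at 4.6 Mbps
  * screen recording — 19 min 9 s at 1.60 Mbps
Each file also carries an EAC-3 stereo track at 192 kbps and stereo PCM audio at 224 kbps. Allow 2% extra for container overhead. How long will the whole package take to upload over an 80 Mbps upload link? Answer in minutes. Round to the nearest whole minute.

5 minutes

Audio total: 192 + 224 = 416 kbps = 0.416 Mbps.
podcast episode with video: 4.136 Mbps × 3600 s × 1.02 = 15187.4 Mb
product demo: 5.016 Mbps × 1500 s × 1.02 = 7674.5 Mb
screen recording: 2.016 Mbps × 1149 s × 1.02 = 2362.7 Mb
Total: 25224.6 Mb = 3153.1 MB.
At 80 Mbps: 25224.6 / 80 = 315 s ≈ 5.26 minutes.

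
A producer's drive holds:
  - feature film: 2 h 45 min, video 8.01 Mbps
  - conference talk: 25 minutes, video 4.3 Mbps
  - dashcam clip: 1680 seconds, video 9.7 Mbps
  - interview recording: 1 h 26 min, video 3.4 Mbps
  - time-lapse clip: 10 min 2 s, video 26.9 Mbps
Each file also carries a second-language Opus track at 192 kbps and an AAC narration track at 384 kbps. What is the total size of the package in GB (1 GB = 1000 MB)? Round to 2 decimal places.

Audio total: 192 + 384 = 576 kbps = 0.576 Mbps.
feature film: 8.586 Mbps × 9900 s = 85001.4 Mb
conference talk: 4.876 Mbps × 1500 s = 7314.0 Mb
dashcam clip: 10.276 Mbps × 1680 s = 17263.7 Mb
interview recording: 3.976 Mbps × 5160 s = 20516.2 Mb
time-lapse clip: 27.476 Mbps × 602 s = 16540.6 Mb
Total: 146635.8 Mb = 18329.5 MB.
= 18.33 GB.

18.33 GB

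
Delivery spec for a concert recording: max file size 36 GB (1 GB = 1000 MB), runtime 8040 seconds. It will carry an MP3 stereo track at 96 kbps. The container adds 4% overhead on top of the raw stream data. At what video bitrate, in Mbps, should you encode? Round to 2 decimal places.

34.35 Mbps

Budget: 36 GB = 288000.0 Mb.
Stream payload after overhead: 288000.0 / 1.04 = 276923.1 Mb.
Total bitrate budget: 276923.1 Mb / 8040 s = 34.443 Mbps.
Audio: 96 kbps = 0.096 Mbps.
Video: 34.443 − 0.096 = 34.347 Mbps.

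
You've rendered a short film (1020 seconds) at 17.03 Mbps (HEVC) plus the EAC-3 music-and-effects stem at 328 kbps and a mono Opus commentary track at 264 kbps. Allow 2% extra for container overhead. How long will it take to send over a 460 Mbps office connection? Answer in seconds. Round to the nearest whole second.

40 seconds

Audio total: 328 + 264 = 592 kbps = 0.592 Mbps.
Total bitrate: 17.622 Mbps.
File: 17.622 Mbps × 1020 s = 17974.4 Mb.
With 2% container overhead: ×1.02. → 18333.9 Mb.
At 460 Mbps: 18333.9 / 460 = 39.9 s ≈ 39.9 seconds.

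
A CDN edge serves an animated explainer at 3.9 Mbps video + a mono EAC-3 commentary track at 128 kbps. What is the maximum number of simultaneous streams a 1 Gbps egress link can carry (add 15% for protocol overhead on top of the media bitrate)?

215

Audio: 128 kbps = 0.128 Mbps.
Per-viewer media rate: 4.028 Mbps.
On the wire with 15% overhead: 4.632 Mbps.
1 Gbps = 1,000 Mbps; 1,000 / 4.632 = 215.88 → 215 viewers.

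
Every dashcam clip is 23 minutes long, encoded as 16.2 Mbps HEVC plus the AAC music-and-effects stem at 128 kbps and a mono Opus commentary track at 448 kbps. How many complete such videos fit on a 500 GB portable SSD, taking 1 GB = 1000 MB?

172

23 min = 1380 s
Audio total: 128 + 448 = 576 kbps = 0.576 Mbps.
Total bitrate: 16.776 Mbps.
Per item: 16.776 Mbps × 1380 s = 23,151 Mb = 2,894 MB.
Capacity: 500 GB = 4,000,000 Mb; 172.78 items → 172 complete.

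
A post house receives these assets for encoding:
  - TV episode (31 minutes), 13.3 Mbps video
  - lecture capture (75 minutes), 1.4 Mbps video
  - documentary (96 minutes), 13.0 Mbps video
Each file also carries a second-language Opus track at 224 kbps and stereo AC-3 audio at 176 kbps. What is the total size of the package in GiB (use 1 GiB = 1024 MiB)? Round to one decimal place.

Audio total: 224 + 176 = 400 kbps = 0.400 Mbps.
TV episode: 13.700 Mbps × 1860 s = 25482.0 Mb
lecture capture: 1.800 Mbps × 4500 s = 8100.0 Mb
documentary: 13.400 Mbps × 5760 s = 77184.0 Mb
Total: 110766.0 Mb = 13845.8 MB.
= 12.89 GiB.

12.9 GiB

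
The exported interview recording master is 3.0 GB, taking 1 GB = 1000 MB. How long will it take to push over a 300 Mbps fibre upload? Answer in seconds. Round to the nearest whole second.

80 seconds

File: 3.0 GB = 24000.0 Mb.
At 300 Mbps: 24000.0 / 300 = 80.0 s ≈ 80 seconds.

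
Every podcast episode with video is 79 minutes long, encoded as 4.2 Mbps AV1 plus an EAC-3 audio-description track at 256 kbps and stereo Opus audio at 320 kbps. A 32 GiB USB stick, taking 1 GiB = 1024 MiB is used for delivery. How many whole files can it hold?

12

79 min = 4740 s
Audio total: 256 + 320 = 576 kbps = 0.576 Mbps.
Total bitrate: 4.776 Mbps.
Per item: 4.776 Mbps × 4740 s = 22,638 Mb = 2,830 MB.
Capacity: 32 GiB = 274,878 Mb; 12.14 items → 12 complete.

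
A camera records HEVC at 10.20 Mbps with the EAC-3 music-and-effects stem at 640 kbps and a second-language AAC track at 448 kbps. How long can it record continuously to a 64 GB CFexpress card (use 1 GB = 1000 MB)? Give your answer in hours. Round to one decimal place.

12.6 hours

Audio total: 640 + 448 = 1088 kbps = 1.088 Mbps.
Total bitrate: 10.20 + 1.088 = 11.288 Mbps.
Capacity: 64 GB = 512,000 Mb.
Recording time: 512,000 / 11.288 = 45,358 s ≈ 12.6 hours.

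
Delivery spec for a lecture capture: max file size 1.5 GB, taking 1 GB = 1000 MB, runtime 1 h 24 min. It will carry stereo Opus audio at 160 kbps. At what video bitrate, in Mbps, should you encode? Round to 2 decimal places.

Budget: 1.5 GB = 12000.0 Mb.
1 h 24 min = 84 min = 5040 s
Total bitrate budget: 12000.0 Mb / 5040 s = 2.381 Mbps.
Audio: 160 kbps = 0.160 Mbps.
Video: 2.381 − 0.160 = 2.221 Mbps.

2.22 Mbps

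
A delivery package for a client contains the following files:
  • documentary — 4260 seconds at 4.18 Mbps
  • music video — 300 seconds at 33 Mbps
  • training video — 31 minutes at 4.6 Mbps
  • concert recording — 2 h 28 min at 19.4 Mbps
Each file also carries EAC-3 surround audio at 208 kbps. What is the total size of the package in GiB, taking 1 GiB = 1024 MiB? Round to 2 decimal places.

24.65 GiB

Audio: 208 kbps = 0.208 Mbps.
documentary: 4.388 Mbps × 4260 s = 18692.9 Mb
music video: 33.208 Mbps × 300 s = 9962.4 Mb
training video: 4.808 Mbps × 1860 s = 8942.9 Mb
concert recording: 19.608 Mbps × 8880 s = 174119.0 Mb
Total: 211717.2 Mb = 26464.7 MB.
= 24.65 GiB.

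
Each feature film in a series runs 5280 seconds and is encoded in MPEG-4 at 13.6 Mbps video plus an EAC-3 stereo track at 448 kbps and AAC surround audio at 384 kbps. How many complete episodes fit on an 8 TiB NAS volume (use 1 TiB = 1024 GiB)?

923

Audio total: 448 + 384 = 832 kbps = 0.832 Mbps.
Total bitrate: 14.432 Mbps.
Per item: 14.432 Mbps × 5280 s = 76,201 Mb = 9,525 MB.
Capacity: 8 TiB = 70,368,744 Mb; 923.46 items → 923 complete.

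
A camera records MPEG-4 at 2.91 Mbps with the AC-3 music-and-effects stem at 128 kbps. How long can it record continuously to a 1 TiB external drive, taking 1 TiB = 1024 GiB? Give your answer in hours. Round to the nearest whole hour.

Audio: 128 kbps = 0.128 Mbps.
Total bitrate: 2.91 + 0.128 = 3.038 Mbps.
Capacity: 1 TiB = 8,796,093 Mb.
Recording time: 8,796,093 / 3.038 = 2,895,356 s ≈ 804 hours.

804 hours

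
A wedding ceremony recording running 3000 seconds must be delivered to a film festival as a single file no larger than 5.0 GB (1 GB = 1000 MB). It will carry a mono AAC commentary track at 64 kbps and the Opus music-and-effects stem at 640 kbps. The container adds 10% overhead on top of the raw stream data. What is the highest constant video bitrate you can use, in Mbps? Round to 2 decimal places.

Budget: 5.0 GB = 40000.0 Mb.
Stream payload after overhead: 40000.0 / 1.10 = 36363.6 Mb.
Total bitrate budget: 36363.6 Mb / 3000 s = 12.121 Mbps.
Audio total: 64 + 640 = 704 kbps = 0.704 Mbps.
Video: 12.121 − 0.704 = 11.417 Mbps.

11.42 Mbps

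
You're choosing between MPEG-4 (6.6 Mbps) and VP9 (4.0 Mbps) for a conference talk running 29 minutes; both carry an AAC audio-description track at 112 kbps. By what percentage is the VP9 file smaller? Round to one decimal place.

29 min = 1740 s
Audio: 112 kbps = 0.112 Mbps.
MPEG-4: 6.712 Mbps × 1740 s = 11678.9 Mb = 1.360 GiB.
VP9: 4.112 Mbps × 1740 s = 7154.9 Mb = 0.833 GiB.
Reduction: (1 − 0.833/1.360) × 100 = 38.74%.

38.7%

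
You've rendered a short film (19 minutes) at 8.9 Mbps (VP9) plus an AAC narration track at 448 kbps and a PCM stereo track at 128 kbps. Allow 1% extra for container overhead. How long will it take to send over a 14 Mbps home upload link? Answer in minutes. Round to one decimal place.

19 min = 1140 s
Audio total: 448 + 128 = 576 kbps = 0.576 Mbps.
Total bitrate: 9.476 Mbps.
File: 9.476 Mbps × 1140 s = 10802.6 Mb.
With 1% container overhead: ×1.01. → 10910.7 Mb.
At 14 Mbps: 10910.7 / 14 = 779.3 s ≈ 13 minutes.

13.0 minutes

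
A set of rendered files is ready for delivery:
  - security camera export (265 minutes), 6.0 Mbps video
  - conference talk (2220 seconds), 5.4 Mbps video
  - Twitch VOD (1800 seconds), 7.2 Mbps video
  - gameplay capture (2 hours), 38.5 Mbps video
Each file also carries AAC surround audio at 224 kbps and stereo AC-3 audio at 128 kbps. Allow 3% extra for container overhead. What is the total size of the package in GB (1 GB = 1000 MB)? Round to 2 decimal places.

Audio total: 224 + 128 = 352 kbps = 0.352 Mbps.
security camera export: 6.352 Mbps × 15900 s × 1.03 = 104026.7 Mb
conference talk: 5.752 Mbps × 2220 s × 1.03 = 13152.5 Mb
Twitch VOD: 7.552 Mbps × 1800 s × 1.03 = 14001.4 Mb
gameplay capture: 38.852 Mbps × 7200 s × 1.03 = 288126.4 Mb
Total: 419307.1 Mb = 52413.4 MB.
= 52.41 GB.

52.41 GB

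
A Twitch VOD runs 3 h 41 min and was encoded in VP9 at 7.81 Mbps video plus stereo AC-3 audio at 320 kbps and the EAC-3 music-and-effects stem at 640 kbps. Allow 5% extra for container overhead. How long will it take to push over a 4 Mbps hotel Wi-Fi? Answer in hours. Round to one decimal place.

8.5 hours

3 h 41 min = 221 min = 13260 s
Audio total: 320 + 640 = 960 kbps = 0.960 Mbps.
Total bitrate: 8.770 Mbps.
File: 8.770 Mbps × 13260 s = 116290.2 Mb.
With 5% container overhead: ×1.05. → 122104.7 Mb.
At 4 Mbps: 122104.7 / 4 = 30526.2 s ≈ 8.48 hours.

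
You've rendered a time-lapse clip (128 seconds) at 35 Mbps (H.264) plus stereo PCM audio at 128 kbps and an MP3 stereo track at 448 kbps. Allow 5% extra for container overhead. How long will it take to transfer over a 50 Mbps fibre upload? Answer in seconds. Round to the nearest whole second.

Audio total: 128 + 448 = 576 kbps = 0.576 Mbps.
Total bitrate: 35.576 Mbps.
File: 35.576 Mbps × 128 s = 4553.7 Mb.
With 5% container overhead: ×1.05. → 4781.4 Mb.
At 50 Mbps: 4781.4 / 50 = 95.6 s ≈ 95.6 seconds.

96 seconds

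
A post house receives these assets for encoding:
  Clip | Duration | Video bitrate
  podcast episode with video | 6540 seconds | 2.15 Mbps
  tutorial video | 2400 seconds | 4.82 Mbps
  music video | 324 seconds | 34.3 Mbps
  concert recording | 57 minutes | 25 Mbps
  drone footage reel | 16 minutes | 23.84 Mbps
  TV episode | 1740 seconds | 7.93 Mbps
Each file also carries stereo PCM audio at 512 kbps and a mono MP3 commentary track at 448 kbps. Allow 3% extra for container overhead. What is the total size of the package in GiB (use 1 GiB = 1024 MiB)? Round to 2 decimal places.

20.83 GiB

Audio total: 512 + 448 = 960 kbps = 0.960 Mbps.
podcast episode with video: 3.110 Mbps × 6540 s × 1.03 = 20949.6 Mb
tutorial video: 5.780 Mbps × 2400 s × 1.03 = 14288.2 Mb
music video: 35.260 Mbps × 324 s × 1.03 = 11767.0 Mb
concert recording: 25.960 Mbps × 3420 s × 1.03 = 91446.7 Mb
drone footage reel: 24.800 Mbps × 960 s × 1.03 = 24522.2 Mb
TV episode: 8.890 Mbps × 1740 s × 1.03 = 15932.7 Mb
Total: 178906.3 Mb = 22363.3 MB.
= 20.83 GiB.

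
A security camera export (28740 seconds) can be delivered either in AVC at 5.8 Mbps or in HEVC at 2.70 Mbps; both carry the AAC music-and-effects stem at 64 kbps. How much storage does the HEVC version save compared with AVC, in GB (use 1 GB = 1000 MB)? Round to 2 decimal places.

Audio: 64 kbps = 0.064 Mbps.
AVC: 5.864 Mbps × 28740 s = 168531.4 Mb = 21.066 GB.
HEVC: 2.764 Mbps × 28740 s = 79437.4 Mb = 9.930 GB.
Saving: 21.066 − 9.930 = 11.137 GB.

11.14 GB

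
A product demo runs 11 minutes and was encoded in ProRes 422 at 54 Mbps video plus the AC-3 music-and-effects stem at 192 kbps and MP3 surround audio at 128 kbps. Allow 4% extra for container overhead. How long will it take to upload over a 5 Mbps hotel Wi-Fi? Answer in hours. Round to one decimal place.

2.1 hours

11 min = 660 s
Audio total: 192 + 128 = 320 kbps = 0.320 Mbps.
Total bitrate: 54.320 Mbps.
File: 54.320 Mbps × 660 s = 35851.2 Mb.
With 4% container overhead: ×1.04. → 37285.2 Mb.
At 5 Mbps: 37285.2 / 5 = 7457.0 s ≈ 2.07 hours.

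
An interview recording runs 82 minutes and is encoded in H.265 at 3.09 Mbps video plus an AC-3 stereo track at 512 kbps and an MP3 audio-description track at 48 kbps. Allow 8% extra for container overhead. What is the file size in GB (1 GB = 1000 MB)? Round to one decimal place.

2.4 GB

82 min = 4920 s
Audio total: 512 + 48 = 560 kbps = 0.560 Mbps.
Total bitrate: 3.09 + 0.560 = 3.650 Mbps.
Stream data: 3.650 Mbps × 4920 s = 17958.0 Mb.
With 8% container overhead: ×1.08.
19,395 Mb ÷ 8 = 2,424 MB → 2.424 GB.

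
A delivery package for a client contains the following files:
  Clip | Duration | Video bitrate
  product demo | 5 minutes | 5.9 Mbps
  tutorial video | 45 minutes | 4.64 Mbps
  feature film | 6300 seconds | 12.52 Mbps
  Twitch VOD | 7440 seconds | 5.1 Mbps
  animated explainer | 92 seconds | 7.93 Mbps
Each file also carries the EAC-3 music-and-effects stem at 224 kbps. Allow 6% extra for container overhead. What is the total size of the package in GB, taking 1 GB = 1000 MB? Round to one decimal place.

18.0 GB

Audio: 224 kbps = 0.224 Mbps.
product demo: 6.124 Mbps × 300 s × 1.06 = 1947.4 Mb
tutorial video: 4.864 Mbps × 2700 s × 1.06 = 13920.8 Mb
feature film: 12.744 Mbps × 6300 s × 1.06 = 85104.4 Mb
Twitch VOD: 5.324 Mbps × 7440 s × 1.06 = 41987.2 Mb
animated explainer: 8.154 Mbps × 92 s × 1.06 = 795.2 Mb
Total: 143755.0 Mb = 17969.4 MB.
= 17.97 GB.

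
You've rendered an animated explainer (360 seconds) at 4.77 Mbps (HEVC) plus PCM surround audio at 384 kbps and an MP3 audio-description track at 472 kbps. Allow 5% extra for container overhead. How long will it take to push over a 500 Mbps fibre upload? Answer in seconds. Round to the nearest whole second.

4 seconds

Audio total: 384 + 472 = 856 kbps = 0.856 Mbps.
Total bitrate: 5.626 Mbps.
File: 5.626 Mbps × 360 s = 2025.4 Mb.
With 5% container overhead: ×1.05. → 2126.6 Mb.
At 500 Mbps: 2126.6 / 500 = 4.3 s ≈ 4.25 seconds.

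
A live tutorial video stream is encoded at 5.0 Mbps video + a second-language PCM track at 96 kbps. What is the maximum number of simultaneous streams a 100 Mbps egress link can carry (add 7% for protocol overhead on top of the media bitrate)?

Audio: 96 kbps = 0.096 Mbps.
Per-viewer media rate: 5.096 Mbps.
On the wire with 7% overhead: 5.453 Mbps.
100 Mbps = 100.0 Mbps; 100.0 / 5.453 = 18.34 → 18 viewers.

18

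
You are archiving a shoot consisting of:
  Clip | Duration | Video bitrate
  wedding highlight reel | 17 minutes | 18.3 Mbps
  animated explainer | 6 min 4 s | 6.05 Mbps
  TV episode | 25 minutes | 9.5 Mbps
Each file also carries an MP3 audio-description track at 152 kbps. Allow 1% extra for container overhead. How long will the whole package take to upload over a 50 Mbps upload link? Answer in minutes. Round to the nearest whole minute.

Audio: 152 kbps = 0.152 Mbps.
wedding highlight reel: 18.452 Mbps × 1020 s × 1.01 = 19009.3 Mb
animated explainer: 6.202 Mbps × 364 s × 1.01 = 2280.1 Mb
TV episode: 9.652 Mbps × 1500 s × 1.01 = 14622.8 Mb
Total: 35912.1 Mb = 4489.0 MB.
At 50 Mbps: 35912.1 / 50 = 718 s ≈ 12 minutes.

12 minutes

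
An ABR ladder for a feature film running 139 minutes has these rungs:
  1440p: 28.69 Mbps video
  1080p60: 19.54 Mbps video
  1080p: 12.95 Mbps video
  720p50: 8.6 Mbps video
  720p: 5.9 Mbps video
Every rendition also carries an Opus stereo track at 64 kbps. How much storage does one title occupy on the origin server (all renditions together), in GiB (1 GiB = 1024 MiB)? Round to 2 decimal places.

139 min = 8340 s
Audio: 64 kbps = 0.064 Mbps.
Sum of rendition bitrates: (28.69+0.064) + (19.54+0.064) + (12.95+0.064) + (8.6+0.064) + (5.9+0.064) = 76.000 Mbps.
× 8340 s = 633,840 Mb = 79,230 MB = 73.79 GiB.

73.79 GiB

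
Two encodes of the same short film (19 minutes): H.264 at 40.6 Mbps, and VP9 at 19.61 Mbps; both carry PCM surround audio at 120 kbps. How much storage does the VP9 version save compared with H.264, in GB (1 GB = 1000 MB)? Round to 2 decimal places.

2.99 GB

19 min = 1140 s
Audio: 120 kbps = 0.120 Mbps.
H.264: 40.720 Mbps × 1140 s = 46420.8 Mb = 5.803 GB.
VP9: 19.730 Mbps × 1140 s = 22492.2 Mb = 2.812 GB.
Saving: 5.803 − 2.812 = 2.991 GB.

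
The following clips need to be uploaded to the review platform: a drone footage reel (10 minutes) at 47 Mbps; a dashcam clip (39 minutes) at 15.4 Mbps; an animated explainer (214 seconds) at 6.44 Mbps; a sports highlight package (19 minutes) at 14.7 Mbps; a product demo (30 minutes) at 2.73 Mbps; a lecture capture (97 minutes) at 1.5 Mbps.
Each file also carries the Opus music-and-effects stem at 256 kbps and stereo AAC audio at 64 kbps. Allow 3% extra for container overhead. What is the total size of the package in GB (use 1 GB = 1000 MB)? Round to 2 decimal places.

12.85 GB

Audio total: 256 + 64 = 320 kbps = 0.320 Mbps.
drone footage reel: 47.320 Mbps × 600 s × 1.03 = 29243.8 Mb
dashcam clip: 15.720 Mbps × 2340 s × 1.03 = 37888.3 Mb
animated explainer: 6.760 Mbps × 214 s × 1.03 = 1490.0 Mb
sports highlight package: 15.020 Mbps × 1140 s × 1.03 = 17636.5 Mb
product demo: 3.050 Mbps × 1800 s × 1.03 = 5654.7 Mb
lecture capture: 1.820 Mbps × 5820 s × 1.03 = 10910.2 Mb
Total: 102823.5 Mb = 12852.9 MB.
= 12.85 GB.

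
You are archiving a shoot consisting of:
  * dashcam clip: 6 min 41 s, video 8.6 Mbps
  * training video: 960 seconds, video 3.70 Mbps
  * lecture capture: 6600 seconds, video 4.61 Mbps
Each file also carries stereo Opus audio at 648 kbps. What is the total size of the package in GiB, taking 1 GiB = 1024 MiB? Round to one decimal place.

Audio: 648 kbps = 0.648 Mbps.
dashcam clip: 9.248 Mbps × 401 s = 3708.4 Mb
training video: 4.348 Mbps × 960 s = 4174.1 Mb
lecture capture: 5.258 Mbps × 6600 s = 34702.8 Mb
Total: 42585.3 Mb = 5323.2 MB.
= 4.958 GiB.

5.0 GiB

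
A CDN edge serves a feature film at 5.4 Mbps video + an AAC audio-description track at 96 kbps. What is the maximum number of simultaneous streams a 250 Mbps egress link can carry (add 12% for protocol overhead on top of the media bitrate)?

40

Audio: 96 kbps = 0.096 Mbps.
Per-viewer media rate: 5.496 Mbps.
On the wire with 12% overhead: 6.156 Mbps.
250 Mbps = 250.0 Mbps; 250.0 / 6.156 = 40.61 → 40 viewers.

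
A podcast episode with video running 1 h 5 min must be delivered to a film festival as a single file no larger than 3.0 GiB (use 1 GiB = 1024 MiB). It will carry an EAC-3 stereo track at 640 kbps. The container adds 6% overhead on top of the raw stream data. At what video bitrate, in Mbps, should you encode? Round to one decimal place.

Budget: 3.0 GiB = 25769.8 Mb.
Stream payload after overhead: 25769.8 / 1.06 = 24311.1 Mb.
1 h 5 min = 65 min = 3900 s
Total bitrate budget: 24311.1 Mb / 3900 s = 6.234 Mbps.
Audio: 640 kbps = 0.640 Mbps.
Video: 6.234 − 0.640 = 5.594 Mbps.

5.6 Mbps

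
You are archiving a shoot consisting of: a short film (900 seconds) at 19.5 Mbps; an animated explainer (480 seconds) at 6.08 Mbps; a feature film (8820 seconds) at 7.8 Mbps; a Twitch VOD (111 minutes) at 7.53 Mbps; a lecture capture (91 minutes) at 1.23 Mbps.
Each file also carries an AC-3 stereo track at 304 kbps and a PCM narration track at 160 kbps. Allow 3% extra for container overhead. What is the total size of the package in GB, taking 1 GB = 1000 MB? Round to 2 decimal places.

20.15 GB

Audio total: 304 + 160 = 464 kbps = 0.464 Mbps.
short film: 19.964 Mbps × 900 s × 1.03 = 18506.6 Mb
animated explainer: 6.544 Mbps × 480 s × 1.03 = 3235.4 Mb
feature film: 8.264 Mbps × 8820 s × 1.03 = 75075.1 Mb
Twitch VOD: 7.994 Mbps × 6660 s × 1.03 = 54837.2 Mb
lecture capture: 1.694 Mbps × 5460 s × 1.03 = 9526.7 Mb
Total: 161181.1 Mb = 20147.6 MB.
= 20.15 GB.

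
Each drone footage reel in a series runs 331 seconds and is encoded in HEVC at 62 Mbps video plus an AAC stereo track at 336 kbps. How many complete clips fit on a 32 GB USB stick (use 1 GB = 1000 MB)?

12

Audio: 336 kbps = 0.336 Mbps.
Total bitrate: 62.336 Mbps.
Per item: 62.336 Mbps × 331 s = 20,633 Mb = 2,579 MB.
Capacity: 32 GB = 256,000 Mb; 12.41 items → 12 complete.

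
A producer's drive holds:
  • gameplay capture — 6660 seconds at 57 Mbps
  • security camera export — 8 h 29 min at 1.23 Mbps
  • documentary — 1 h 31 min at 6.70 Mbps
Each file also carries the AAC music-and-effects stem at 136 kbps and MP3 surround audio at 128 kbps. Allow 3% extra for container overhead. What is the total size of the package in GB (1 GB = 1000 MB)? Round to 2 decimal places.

59.87 GB

Audio total: 136 + 128 = 264 kbps = 0.264 Mbps.
gameplay capture: 57.264 Mbps × 6660 s × 1.03 = 392819.6 Mb
security camera export: 1.494 Mbps × 30540 s × 1.03 = 46995.6 Mb
documentary: 6.964 Mbps × 5460 s × 1.03 = 39164.1 Mb
Total: 478979.3 Mb = 59872.4 MB.
= 59.87 GB.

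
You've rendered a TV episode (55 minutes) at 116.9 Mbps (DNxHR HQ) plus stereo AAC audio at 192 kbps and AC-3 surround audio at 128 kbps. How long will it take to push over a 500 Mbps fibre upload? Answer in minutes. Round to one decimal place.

55 min = 3300 s
Audio total: 192 + 128 = 320 kbps = 0.320 Mbps.
Total bitrate: 117.220 Mbps.
File: 117.220 Mbps × 3300 s = 386826.0 Mb.
At 500 Mbps: 386826.0 / 500 = 773.7 s ≈ 12.9 minutes.

12.9 minutes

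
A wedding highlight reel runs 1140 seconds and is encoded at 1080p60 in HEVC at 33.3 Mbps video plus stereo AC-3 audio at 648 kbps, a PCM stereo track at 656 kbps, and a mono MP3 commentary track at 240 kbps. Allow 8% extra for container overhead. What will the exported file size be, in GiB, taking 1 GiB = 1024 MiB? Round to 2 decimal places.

4.99 GiB

Audio total: 648 + 656 + 240 = 1544 kbps = 1.544 Mbps.
Total bitrate: 33.3 + 1.544 = 34.844 Mbps.
Stream data: 34.844 Mbps × 1140 s = 39722.2 Mb.
With 8% container overhead: ×1.08.
42,900 Mb = 5,362,491,600 bytes ÷ 1,073,741,824 = 4.994 GiB.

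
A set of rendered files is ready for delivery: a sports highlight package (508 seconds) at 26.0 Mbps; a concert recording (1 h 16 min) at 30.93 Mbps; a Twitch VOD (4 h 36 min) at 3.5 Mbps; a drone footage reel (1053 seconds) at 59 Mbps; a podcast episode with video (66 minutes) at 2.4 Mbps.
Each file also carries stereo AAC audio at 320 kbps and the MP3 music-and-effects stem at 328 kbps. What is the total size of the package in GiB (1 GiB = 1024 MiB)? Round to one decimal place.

Audio total: 320 + 328 = 648 kbps = 0.648 Mbps.
sports highlight package: 26.648 Mbps × 508 s = 13537.2 Mb
concert recording: 31.578 Mbps × 4560 s = 143995.7 Mb
Twitch VOD: 4.148 Mbps × 16560 s = 68690.9 Mb
drone footage reel: 59.648 Mbps × 1053 s = 62809.3 Mb
podcast episode with video: 3.048 Mbps × 3960 s = 12070.1 Mb
Total: 301103.2 Mb = 37637.9 MB.
= 35.05 GiB.

35.1 GiB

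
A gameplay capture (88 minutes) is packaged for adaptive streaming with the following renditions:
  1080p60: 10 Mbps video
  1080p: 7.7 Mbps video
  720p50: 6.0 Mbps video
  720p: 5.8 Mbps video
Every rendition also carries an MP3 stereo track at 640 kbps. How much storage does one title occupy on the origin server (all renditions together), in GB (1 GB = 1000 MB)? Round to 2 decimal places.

88 min = 5280 s
Audio: 640 kbps = 0.640 Mbps.
Sum of rendition bitrates: (10+0.640) + (7.7+0.640) + (6.0+0.640) + (5.8+0.640) = 32.060 Mbps.
× 5280 s = 169,277 Mb = 21,160 MB = 21.16 GB.

21.16 GB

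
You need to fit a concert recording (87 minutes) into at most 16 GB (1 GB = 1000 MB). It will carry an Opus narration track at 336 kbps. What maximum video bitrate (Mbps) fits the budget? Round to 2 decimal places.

Budget: 16 GB = 128000.0 Mb.
87 min = 5220 s
Total bitrate budget: 128000.0 Mb / 5220 s = 24.521 Mbps.
Audio: 336 kbps = 0.336 Mbps.
Video: 24.521 − 0.336 = 24.185 Mbps.

24.19 Mbps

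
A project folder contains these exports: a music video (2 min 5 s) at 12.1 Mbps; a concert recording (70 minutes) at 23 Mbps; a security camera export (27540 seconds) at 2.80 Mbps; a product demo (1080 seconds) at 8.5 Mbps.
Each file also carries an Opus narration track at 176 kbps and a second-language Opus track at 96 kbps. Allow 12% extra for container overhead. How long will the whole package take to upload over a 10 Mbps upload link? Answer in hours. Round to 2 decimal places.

Audio total: 176 + 96 = 272 kbps = 0.272 Mbps.
music video: 12.372 Mbps × 125 s × 1.12 = 1732.1 Mb
concert recording: 23.272 Mbps × 4200 s × 1.12 = 109471.5 Mb
security camera export: 3.072 Mbps × 27540 s × 1.12 = 94755.2 Mb
product demo: 8.772 Mbps × 1080 s × 1.12 = 10610.6 Mb
Total: 216569.4 Mb = 27071.2 MB.
At 10 Mbps: 216569.4 / 10 = 21657 s ≈ 6.02 hours.

6.02 hours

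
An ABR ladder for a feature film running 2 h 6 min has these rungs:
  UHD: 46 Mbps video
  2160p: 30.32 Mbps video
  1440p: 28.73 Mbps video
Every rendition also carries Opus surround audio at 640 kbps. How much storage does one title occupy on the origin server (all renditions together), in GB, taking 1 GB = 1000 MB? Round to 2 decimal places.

2 h 6 min = 126 min = 7560 s
Audio: 640 kbps = 0.640 Mbps.
Sum of rendition bitrates: (46+0.640) + (30.32+0.640) + (28.73+0.640) = 106.970 Mbps.
× 7560 s = 808,693 Mb = 101,087 MB = 101.1 GB.

101.09 GB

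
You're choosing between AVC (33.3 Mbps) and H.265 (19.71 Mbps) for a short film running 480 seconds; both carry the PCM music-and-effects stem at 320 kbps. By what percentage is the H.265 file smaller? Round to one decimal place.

40.4%

Audio: 320 kbps = 0.320 Mbps.
AVC: 33.620 Mbps × 480 s = 16137.6 Mb = 1.879 GiB.
H.265: 20.030 Mbps × 480 s = 9614.4 Mb = 1.119 GiB.
Reduction: (1 − 1.119/1.879) × 100 = 40.42%.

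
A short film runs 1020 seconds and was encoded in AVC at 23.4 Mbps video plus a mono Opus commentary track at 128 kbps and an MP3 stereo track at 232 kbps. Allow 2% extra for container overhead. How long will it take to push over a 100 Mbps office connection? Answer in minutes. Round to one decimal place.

Audio total: 128 + 232 = 360 kbps = 0.360 Mbps.
Total bitrate: 23.760 Mbps.
File: 23.760 Mbps × 1020 s = 24235.2 Mb.
With 2% container overhead: ×1.02. → 24719.9 Mb.
At 100 Mbps: 24719.9 / 100 = 247.2 s ≈ 4.12 minutes.

4.1 minutes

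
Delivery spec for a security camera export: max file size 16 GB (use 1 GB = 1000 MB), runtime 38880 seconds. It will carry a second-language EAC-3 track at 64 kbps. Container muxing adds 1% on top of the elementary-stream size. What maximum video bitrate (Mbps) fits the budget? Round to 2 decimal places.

Budget: 16 GB = 128000.0 Mb.
Stream payload after overhead: 128000.0 / 1.01 = 126732.7 Mb.
Total bitrate budget: 126732.7 Mb / 38880 s = 3.260 Mbps.
Audio: 64 kbps = 0.064 Mbps.
Video: 3.260 − 0.064 = 3.196 Mbps.

3.20 Mbps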